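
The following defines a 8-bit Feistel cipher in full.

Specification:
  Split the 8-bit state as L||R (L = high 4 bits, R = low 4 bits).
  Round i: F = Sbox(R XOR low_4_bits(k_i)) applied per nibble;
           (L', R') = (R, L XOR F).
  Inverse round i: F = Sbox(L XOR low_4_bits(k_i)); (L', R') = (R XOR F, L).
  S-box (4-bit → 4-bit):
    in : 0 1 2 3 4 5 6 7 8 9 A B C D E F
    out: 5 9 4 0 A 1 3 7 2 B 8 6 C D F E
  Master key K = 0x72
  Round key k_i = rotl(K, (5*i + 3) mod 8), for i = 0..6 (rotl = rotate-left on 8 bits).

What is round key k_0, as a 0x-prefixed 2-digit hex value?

0x93

K = 0x72
k_0 = rotl(K, (5*0+3) mod 8) = rotl(K, 3) = 0x93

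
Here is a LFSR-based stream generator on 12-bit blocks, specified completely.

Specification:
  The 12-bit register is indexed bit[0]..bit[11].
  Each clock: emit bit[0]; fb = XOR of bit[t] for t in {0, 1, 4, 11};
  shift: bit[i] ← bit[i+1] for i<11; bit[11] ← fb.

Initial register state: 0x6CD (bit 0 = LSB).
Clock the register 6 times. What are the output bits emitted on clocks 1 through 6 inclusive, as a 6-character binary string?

reg_0 = 0x6CD
clock 1: out=1, reg = 0xB66
clock 2: out=0, reg = 0x5B3
clock 3: out=1, reg = 0xAD9
clock 4: out=1, reg = 0xD6C
clock 5: out=0, reg = 0xEB6
clock 6: out=0, reg = 0xF5B

101100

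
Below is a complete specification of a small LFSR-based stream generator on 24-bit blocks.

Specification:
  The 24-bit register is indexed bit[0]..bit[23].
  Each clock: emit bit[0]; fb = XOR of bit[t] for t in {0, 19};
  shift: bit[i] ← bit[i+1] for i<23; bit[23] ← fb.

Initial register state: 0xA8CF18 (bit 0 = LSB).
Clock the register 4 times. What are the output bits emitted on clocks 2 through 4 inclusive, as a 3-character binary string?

reg_0 = 0xA8CF18
clock 1: out=0, reg = 0xD4678C
clock 2: out=0, reg = 0x6A33C6
clock 3: out=0, reg = 0xB519E3
clock 4: out=1, reg = 0xDA8CF1

001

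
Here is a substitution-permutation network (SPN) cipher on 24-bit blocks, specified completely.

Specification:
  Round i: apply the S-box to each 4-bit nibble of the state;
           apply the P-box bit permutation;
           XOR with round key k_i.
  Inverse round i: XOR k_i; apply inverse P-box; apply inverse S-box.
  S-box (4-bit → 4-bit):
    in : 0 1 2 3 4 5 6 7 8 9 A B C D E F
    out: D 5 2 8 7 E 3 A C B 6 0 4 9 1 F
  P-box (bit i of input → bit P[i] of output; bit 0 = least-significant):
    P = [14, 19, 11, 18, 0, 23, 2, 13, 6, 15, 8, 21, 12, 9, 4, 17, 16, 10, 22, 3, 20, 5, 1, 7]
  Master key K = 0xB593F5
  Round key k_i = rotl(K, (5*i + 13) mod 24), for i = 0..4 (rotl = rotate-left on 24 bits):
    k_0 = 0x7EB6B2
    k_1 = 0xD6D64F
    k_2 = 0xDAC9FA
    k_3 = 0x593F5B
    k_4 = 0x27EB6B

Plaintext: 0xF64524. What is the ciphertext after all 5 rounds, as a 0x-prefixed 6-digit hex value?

0x49932C

s_0 = plaintext = 0xF64524
s_1 = Round(s_0, k_0) = 0xC76900
s_2 = Round(s_1, k_1) = 0xF22800
s_3 = Round(s_2, k_2) = 0xEEA65D
s_4 = Round(s_3, k_3) = 0xCCDD0F
s_5 = Round(s_4, k_4) = 0x49932C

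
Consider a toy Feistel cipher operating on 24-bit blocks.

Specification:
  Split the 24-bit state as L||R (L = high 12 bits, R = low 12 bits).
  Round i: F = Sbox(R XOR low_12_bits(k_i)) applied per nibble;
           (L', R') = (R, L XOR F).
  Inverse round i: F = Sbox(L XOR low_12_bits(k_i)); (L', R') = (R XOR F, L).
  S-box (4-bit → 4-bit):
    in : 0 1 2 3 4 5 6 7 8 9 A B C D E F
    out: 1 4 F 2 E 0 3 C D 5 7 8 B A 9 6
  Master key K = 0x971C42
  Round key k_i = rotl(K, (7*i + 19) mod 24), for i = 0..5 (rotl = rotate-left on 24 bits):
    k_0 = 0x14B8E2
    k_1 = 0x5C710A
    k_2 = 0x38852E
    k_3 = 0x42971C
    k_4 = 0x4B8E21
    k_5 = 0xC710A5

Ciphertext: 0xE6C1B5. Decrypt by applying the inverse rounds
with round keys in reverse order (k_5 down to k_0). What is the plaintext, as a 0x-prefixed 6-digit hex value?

s_0 = ciphertext = 0xE6C1B5
s_1 = InvRound(s_0, k_5) = 0x800E6C
s_2 = InvRound(s_1, k_4) = 0xD98800
s_3 = InvRound(s_2, k_3) = 0xFDED98
s_4 = InvRound(s_3, k_2) = 0xAF9FDE
s_5 = InvRound(s_4, k_1) = 0x7BCAF9
s_6 = InvRound(s_5, k_0) = 0xCF07BC

0xCF07BC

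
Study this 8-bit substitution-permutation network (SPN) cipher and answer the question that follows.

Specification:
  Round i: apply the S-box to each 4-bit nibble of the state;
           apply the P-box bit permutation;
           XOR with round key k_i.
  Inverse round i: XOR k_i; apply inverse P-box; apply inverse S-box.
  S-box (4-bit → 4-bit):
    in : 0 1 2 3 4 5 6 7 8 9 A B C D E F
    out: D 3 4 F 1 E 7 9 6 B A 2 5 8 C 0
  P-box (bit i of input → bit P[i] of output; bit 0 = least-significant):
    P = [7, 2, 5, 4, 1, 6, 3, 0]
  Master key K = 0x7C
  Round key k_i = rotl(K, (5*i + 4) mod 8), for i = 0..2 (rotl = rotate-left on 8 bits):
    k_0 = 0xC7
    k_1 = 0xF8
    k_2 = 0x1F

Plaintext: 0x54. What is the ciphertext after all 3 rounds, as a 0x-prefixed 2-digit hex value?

s_0 = plaintext = 0x54
s_1 = Round(s_0, k_0) = 0x0E
s_2 = Round(s_1, k_1) = 0xC3
s_3 = Round(s_2, k_2) = 0xA1

0xA1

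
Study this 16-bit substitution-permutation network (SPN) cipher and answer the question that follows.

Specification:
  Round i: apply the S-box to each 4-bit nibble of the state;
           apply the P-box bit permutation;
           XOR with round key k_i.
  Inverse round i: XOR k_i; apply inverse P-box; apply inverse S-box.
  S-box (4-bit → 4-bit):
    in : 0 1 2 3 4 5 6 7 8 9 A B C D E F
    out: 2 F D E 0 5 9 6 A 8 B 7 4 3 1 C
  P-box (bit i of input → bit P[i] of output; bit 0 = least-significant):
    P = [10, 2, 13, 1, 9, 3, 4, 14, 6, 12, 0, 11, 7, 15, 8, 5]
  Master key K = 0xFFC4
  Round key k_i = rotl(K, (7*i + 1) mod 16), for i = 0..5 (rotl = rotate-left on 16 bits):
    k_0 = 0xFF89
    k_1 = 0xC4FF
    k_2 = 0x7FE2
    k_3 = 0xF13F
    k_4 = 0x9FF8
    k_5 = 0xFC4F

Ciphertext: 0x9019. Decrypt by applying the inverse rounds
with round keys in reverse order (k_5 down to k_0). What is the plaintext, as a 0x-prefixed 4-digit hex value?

0x3E85

s_0 = ciphertext = 0x9019
s_1 = InvRound(s_0, k_5) = 0x46F1
s_2 = InvRound(s_1, k_4) = 0x7384
s_3 = InvRound(s_2, k_3) = 0xACB9
s_4 = InvRound(s_3, k_2) = 0x7B19
s_5 = InvRound(s_4, k_1) = 0x1AE1
s_6 = InvRound(s_5, k_0) = 0x3E85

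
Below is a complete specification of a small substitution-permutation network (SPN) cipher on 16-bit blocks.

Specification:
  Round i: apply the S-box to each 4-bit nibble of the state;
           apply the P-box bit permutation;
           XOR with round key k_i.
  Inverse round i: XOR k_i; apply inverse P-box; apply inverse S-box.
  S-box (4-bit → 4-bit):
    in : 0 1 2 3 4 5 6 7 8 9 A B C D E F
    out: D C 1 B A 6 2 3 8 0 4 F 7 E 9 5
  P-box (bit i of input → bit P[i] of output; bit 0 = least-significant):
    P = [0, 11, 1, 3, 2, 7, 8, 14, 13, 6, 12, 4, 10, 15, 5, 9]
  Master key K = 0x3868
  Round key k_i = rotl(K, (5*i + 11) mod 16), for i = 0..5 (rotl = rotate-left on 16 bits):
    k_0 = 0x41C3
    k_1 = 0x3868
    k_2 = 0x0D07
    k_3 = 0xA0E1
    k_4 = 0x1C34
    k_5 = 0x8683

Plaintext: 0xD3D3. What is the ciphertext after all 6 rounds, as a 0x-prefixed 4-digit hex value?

s_0 = plaintext = 0xD3D3
s_1 = Round(s_0, k_0) = 0xAA3A
s_2 = Round(s_1, k_1) = 0x68CE
s_3 = Round(s_2, k_2) = 0x8C9A
s_4 = Round(s_3, k_3) = 0x92A3
s_5 = Round(s_4, k_4) = 0x353D
s_6 = Round(s_5, k_5) = 0x584D

0x584D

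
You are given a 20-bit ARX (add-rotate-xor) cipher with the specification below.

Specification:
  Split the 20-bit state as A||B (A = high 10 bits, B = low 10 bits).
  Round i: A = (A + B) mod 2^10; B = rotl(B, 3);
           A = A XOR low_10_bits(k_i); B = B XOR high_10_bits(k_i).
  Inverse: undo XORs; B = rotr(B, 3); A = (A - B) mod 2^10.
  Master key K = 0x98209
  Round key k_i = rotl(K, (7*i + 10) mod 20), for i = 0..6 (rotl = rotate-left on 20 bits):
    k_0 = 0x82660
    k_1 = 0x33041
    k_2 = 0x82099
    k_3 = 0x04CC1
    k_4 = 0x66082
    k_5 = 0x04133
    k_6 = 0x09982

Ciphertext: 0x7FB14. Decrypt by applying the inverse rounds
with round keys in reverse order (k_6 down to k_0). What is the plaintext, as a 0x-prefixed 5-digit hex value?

0xF59C2

s_0 = ciphertext = 0x7FB14
s_1 = InvRound(s_0, k_6) = 0xC5966
s_2 = InvRound(s_1, k_5) = 0xBDF2E
s_3 = InvRound(s_2, k_4) = 0xC7F56
s_4 = InvRound(s_3, k_3) = 0x3DAE8
s_5 = InvRound(s_4, k_2) = 0x14C1C
s_6 = InvRound(s_5, k_1) = 0xFE01A
s_7 = InvRound(s_6, k_0) = 0xF59C2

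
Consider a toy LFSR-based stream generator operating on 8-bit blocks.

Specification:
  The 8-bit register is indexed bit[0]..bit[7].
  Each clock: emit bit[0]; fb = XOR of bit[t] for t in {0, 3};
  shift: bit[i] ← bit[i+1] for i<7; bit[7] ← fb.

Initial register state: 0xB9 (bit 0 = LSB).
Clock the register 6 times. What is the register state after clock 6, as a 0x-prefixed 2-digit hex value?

0xBA

reg_0 = 0xB9
clock 1: out=1, reg = 0x5C
clock 2: out=0, reg = 0xAE
clock 3: out=0, reg = 0xD7
clock 4: out=1, reg = 0xEB
clock 5: out=1, reg = 0x75
clock 6: out=1, reg = 0xBA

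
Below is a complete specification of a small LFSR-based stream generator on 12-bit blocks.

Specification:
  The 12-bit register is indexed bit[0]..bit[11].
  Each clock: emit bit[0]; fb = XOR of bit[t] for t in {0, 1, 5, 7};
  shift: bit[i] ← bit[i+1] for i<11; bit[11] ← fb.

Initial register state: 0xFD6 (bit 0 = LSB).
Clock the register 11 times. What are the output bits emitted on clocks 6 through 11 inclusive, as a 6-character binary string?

011111

reg_0 = 0xFD6
clock 1: out=0, reg = 0x7EB
clock 2: out=1, reg = 0x3F5
clock 3: out=1, reg = 0x9FA
clock 4: out=0, reg = 0xCFD
clock 5: out=1, reg = 0xE7E
clock 6: out=0, reg = 0x73F
clock 7: out=1, reg = 0xB9F
clock 8: out=1, reg = 0xDCF
clock 9: out=1, reg = 0xEE7
clock 10: out=1, reg = 0x773
clock 11: out=1, reg = 0xBB9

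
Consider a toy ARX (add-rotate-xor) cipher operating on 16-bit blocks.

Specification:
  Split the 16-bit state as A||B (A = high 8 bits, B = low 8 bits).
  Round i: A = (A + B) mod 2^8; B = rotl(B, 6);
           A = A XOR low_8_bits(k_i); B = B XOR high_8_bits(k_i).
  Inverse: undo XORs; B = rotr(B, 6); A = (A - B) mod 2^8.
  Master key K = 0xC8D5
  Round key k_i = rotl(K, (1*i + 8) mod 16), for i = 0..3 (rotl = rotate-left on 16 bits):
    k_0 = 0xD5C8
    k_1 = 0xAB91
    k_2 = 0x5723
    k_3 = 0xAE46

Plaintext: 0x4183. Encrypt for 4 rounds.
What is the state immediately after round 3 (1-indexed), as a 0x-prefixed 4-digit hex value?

0x95EE

s_0 = plaintext = 0x4183
s_1 = Round(s_0, k_0) = 0x0C35
s_2 = Round(s_1, k_1) = 0xD0E6
s_3 = Round(s_2, k_2) = 0x95EE
s_4 = Round(s_3, k_3) = 0xC515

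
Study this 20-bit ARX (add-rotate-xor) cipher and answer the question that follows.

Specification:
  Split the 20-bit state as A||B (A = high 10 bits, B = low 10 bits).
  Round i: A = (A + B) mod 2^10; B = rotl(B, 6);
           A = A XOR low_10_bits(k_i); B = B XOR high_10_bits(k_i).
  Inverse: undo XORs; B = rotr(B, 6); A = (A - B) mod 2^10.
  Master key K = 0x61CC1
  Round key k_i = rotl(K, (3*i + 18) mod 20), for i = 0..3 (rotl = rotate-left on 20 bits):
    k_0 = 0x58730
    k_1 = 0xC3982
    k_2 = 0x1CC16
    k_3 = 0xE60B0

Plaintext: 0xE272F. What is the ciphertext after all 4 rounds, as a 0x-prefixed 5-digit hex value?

s_0 = plaintext = 0xE272F
s_1 = Round(s_0, k_0) = 0x62293
s_2 = Round(s_1, k_1) = 0x667E7
s_3 = Round(s_2, k_2) = 0x6598D
s_4 = Round(s_3, k_3) = 0xE4CC0

0xE4CC0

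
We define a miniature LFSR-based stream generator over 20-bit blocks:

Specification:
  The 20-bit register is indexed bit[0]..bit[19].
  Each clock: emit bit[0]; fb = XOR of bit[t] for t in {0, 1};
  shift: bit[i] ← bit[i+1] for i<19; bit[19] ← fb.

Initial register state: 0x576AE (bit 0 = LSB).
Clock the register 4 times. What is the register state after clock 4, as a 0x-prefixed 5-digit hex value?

0x9576A

reg_0 = 0x576AE
clock 1: out=0, reg = 0xABB57
clock 2: out=1, reg = 0x55DAB
clock 3: out=1, reg = 0x2AED5
clock 4: out=1, reg = 0x9576A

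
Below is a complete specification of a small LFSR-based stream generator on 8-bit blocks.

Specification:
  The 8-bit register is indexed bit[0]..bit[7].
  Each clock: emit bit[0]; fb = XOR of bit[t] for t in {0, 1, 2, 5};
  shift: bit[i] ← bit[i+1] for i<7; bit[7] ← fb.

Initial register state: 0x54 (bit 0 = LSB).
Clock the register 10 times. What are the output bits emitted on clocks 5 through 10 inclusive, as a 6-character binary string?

reg_0 = 0x54
clock 1: out=0, reg = 0xAA
clock 2: out=0, reg = 0x55
clock 3: out=1, reg = 0x2A
clock 4: out=0, reg = 0x15
clock 5: out=1, reg = 0x0A
clock 6: out=0, reg = 0x85
clock 7: out=1, reg = 0x42
clock 8: out=0, reg = 0xA1
clock 9: out=1, reg = 0x50
clock 10: out=0, reg = 0x28

101010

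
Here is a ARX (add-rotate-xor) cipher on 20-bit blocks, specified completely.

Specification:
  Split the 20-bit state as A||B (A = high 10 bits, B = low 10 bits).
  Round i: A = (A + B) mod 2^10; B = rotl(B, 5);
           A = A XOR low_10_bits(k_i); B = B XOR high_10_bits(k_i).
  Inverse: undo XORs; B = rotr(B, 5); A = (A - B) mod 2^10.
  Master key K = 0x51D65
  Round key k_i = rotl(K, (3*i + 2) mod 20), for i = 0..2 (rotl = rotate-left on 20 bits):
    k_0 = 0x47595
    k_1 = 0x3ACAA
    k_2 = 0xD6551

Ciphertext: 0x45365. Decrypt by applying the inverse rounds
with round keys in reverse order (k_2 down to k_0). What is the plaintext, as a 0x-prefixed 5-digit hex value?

s_0 = ciphertext = 0x45365
s_1 = InvRound(s_0, k_2) = 0x31381
s_2 = InvRound(s_1, k_1) = 0xC4D5B
s_3 = InvRound(s_2, k_0) = 0x710C2

0x710C2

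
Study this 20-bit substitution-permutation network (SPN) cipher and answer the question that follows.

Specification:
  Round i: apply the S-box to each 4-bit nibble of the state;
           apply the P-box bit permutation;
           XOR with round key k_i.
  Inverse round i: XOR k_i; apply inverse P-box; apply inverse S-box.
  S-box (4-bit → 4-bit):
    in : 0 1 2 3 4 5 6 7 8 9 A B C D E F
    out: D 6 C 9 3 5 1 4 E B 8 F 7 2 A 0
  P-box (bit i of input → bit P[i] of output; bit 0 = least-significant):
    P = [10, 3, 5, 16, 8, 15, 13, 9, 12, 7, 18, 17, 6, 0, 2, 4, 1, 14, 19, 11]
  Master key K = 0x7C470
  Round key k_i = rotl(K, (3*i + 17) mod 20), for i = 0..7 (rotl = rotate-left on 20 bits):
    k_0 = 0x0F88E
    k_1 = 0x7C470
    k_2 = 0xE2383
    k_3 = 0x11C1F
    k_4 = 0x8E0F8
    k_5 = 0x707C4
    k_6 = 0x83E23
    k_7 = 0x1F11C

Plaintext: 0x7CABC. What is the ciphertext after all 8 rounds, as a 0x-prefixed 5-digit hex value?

s_0 = plaintext = 0x7CABC
s_1 = Round(s_0, k_0) = 0xA5FE3
s_2 = Round(s_1, k_1) = 0x64A34
s_3 = Round(s_2, k_2) = 0xC24C8
s_4 = Round(s_3, k_3) = 0x8EDA1
s_5 = Round(s_4, k_4) = 0x0AA41
s_6 = Round(s_5, k_5) = 0xD8EFE
s_7 = Round(s_6, k_6) = 0xB7EBE
s_8 = Round(s_7, k_7) = 0xA1A92

0xA1A92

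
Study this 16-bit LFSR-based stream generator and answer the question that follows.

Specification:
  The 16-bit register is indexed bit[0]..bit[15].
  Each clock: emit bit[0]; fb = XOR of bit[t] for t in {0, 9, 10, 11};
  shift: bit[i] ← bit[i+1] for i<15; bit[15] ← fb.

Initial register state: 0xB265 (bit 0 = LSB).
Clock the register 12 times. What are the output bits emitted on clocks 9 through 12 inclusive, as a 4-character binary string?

reg_0 = 0xB265
clock 1: out=1, reg = 0x5932
clock 2: out=0, reg = 0xAC99
clock 3: out=1, reg = 0xD64C
clock 4: out=0, reg = 0x6B26
clock 5: out=0, reg = 0x3593
clock 6: out=1, reg = 0x1AC9
clock 7: out=1, reg = 0x8D64
clock 8: out=0, reg = 0x46B2
clock 9: out=0, reg = 0x2359
clock 10: out=1, reg = 0x11AC
clock 11: out=0, reg = 0x08D6
clock 12: out=0, reg = 0x846B

0100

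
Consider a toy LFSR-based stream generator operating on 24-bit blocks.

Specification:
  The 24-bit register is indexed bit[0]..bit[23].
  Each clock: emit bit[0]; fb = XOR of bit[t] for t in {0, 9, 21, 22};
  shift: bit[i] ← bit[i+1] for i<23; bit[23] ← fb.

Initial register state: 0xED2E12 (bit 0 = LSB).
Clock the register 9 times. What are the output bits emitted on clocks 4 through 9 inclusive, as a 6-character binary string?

reg_0 = 0xED2E12
clock 1: out=0, reg = 0xF69709
clock 2: out=1, reg = 0x7B4B84
clock 3: out=0, reg = 0xBDA5C2
clock 4: out=0, reg = 0xDED2E1
clock 5: out=1, reg = 0xEF6970
clock 6: out=0, reg = 0x77B4B8
clock 7: out=0, reg = 0x3BDA5C
clock 8: out=0, reg = 0x1DED2E
clock 9: out=0, reg = 0x0EF697

010000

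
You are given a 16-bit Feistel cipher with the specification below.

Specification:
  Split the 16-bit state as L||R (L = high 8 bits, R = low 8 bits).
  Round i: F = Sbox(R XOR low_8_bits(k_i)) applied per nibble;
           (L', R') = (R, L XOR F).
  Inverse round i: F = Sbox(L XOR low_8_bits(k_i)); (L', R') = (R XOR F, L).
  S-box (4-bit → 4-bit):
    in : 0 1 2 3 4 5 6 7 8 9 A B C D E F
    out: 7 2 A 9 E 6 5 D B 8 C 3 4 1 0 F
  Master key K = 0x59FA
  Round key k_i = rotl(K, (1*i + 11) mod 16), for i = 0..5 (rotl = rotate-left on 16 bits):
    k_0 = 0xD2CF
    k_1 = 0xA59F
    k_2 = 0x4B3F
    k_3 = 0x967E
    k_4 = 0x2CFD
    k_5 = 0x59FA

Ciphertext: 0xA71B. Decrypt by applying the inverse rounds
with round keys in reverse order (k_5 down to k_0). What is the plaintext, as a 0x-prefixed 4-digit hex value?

0x99E1

s_0 = ciphertext = 0xA71B
s_1 = InvRound(s_0, k_5) = 0x7AA7
s_2 = InvRound(s_1, k_4) = 0x1A7A
s_3 = InvRound(s_2, k_3) = 0x241A
s_4 = InvRound(s_3, k_2) = 0x3924
s_5 = InvRound(s_4, k_1) = 0xE139
s_6 = InvRound(s_5, k_0) = 0x99E1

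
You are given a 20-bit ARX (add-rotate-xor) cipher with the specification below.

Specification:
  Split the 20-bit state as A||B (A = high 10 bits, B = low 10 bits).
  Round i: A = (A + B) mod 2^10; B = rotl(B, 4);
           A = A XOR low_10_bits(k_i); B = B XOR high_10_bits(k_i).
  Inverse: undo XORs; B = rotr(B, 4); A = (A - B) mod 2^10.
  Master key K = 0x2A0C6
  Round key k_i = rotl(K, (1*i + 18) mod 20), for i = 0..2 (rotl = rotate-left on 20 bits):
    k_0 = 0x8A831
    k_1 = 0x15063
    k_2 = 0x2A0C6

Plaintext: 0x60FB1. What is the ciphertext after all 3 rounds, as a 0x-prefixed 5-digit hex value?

0x6B1A4

s_0 = plaintext = 0x60FB1
s_1 = Round(s_0, k_0) = 0x41534
s_2 = Round(s_1, k_1) = 0x96B10
s_3 = Round(s_2, k_2) = 0x6B1A4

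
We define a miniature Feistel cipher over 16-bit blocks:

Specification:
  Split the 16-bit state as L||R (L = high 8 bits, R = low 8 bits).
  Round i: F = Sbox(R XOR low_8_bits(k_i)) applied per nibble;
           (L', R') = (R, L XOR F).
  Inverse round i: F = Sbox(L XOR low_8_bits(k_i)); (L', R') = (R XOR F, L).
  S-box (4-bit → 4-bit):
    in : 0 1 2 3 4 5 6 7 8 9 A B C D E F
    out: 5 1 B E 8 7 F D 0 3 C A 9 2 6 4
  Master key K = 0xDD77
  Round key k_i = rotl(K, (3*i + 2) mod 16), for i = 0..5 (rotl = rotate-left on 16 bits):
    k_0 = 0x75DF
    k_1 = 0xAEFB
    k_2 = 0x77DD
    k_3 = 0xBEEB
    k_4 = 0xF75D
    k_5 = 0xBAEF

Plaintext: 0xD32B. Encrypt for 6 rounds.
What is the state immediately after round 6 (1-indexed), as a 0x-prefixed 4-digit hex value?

0x22FA

s_0 = plaintext = 0xD32B
s_1 = Round(s_0, k_0) = 0x2B9B
s_2 = Round(s_1, k_1) = 0x9BDE
s_3 = Round(s_2, k_2) = 0xDEC5
s_4 = Round(s_3, k_3) = 0xC568
s_5 = Round(s_4, k_4) = 0x6822
s_6 = Round(s_5, k_5) = 0x22FA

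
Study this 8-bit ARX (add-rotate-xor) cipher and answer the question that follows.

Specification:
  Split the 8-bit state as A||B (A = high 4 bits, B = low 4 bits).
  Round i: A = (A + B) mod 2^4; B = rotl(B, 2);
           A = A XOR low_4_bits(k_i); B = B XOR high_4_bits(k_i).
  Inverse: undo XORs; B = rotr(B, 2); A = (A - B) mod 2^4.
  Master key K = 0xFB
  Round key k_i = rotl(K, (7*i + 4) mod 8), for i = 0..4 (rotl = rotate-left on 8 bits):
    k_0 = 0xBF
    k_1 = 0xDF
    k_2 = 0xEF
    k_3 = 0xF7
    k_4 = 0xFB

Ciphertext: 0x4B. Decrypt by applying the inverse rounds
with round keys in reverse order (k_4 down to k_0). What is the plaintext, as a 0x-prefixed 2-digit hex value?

s_0 = ciphertext = 0x4B
s_1 = InvRound(s_0, k_4) = 0xE1
s_2 = InvRound(s_1, k_3) = 0xEB
s_3 = InvRound(s_2, k_2) = 0xC5
s_4 = InvRound(s_3, k_1) = 0x12
s_5 = InvRound(s_4, k_0) = 0x86

0x86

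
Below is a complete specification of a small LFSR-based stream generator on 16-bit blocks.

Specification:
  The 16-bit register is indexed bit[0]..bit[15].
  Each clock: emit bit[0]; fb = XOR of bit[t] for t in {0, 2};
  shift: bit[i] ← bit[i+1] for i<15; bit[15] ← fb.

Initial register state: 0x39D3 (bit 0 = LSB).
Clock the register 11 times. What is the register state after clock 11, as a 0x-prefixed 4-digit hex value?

0xF4E7

reg_0 = 0x39D3
clock 1: out=1, reg = 0x9CE9
clock 2: out=1, reg = 0xCE74
clock 3: out=0, reg = 0xE73A
clock 4: out=0, reg = 0x739D
clock 5: out=1, reg = 0x39CE
clock 6: out=0, reg = 0x9CE7
clock 7: out=1, reg = 0x4E73
clock 8: out=1, reg = 0xA739
clock 9: out=1, reg = 0xD39C
clock 10: out=0, reg = 0xE9CE
clock 11: out=0, reg = 0xF4E7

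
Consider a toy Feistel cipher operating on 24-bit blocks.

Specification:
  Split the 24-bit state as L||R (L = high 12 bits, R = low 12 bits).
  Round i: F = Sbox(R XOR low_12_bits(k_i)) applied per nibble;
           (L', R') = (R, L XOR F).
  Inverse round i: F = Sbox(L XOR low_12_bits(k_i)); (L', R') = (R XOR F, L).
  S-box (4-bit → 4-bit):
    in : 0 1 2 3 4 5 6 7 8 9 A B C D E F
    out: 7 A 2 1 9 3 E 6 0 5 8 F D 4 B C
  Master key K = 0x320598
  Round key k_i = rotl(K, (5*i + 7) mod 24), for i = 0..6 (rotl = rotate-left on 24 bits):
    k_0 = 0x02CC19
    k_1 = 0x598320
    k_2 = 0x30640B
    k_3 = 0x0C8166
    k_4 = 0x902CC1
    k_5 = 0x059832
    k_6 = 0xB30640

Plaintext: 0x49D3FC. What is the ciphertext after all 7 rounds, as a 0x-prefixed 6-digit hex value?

0x82608E

s_0 = plaintext = 0x49D3FC
s_1 = Round(s_0, k_0) = 0x3FC82E
s_2 = Round(s_1, k_1) = 0x82EC87
s_3 = Round(s_2, k_2) = 0xC87823
s_4 = Round(s_3, k_3) = 0x823914
s_5 = Round(s_4, k_4) = 0x914B60
s_6 = Round(s_5, k_5) = 0xB60826
s_7 = Round(s_6, k_6) = 0x82608E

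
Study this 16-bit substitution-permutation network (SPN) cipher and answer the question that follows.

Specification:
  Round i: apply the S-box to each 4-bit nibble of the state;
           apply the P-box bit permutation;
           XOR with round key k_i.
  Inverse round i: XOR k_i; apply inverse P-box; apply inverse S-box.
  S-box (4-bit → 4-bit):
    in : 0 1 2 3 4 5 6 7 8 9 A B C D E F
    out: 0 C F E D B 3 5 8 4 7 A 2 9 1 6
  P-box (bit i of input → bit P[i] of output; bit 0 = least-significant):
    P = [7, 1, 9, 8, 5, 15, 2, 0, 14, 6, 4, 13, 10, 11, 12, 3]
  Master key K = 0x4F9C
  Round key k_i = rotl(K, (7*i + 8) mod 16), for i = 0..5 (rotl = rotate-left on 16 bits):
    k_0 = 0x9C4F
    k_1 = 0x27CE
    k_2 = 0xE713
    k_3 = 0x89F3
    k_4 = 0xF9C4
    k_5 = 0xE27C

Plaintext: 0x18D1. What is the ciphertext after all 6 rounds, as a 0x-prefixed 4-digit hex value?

s_0 = plaintext = 0x18D1
s_1 = Round(s_0, k_0) = 0xAF66
s_2 = Round(s_1, k_1) = 0xBB3C
s_3 = Round(s_2, k_2) = 0x4F5C
s_4 = Round(s_3, k_3) = 0x1D88
s_5 = Round(s_4, k_4) = 0x88CD
s_6 = Round(s_5, k_5) = 0x43F4

0x43F4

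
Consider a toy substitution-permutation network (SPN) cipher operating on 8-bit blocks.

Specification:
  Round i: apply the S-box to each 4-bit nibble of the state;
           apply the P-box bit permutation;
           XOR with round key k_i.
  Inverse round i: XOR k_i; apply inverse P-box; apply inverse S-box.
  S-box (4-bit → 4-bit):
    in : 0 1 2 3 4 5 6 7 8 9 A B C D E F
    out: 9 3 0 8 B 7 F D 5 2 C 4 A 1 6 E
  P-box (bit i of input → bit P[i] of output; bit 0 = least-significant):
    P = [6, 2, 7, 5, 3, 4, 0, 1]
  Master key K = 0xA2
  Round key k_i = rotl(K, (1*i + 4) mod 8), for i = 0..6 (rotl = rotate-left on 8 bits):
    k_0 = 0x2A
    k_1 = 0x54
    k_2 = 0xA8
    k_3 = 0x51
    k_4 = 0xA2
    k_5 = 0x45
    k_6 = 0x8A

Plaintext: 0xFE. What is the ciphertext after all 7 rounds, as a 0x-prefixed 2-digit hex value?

s_0 = plaintext = 0xFE
s_1 = Round(s_0, k_0) = 0xBD
s_2 = Round(s_1, k_1) = 0x15
s_3 = Round(s_2, k_2) = 0x74
s_4 = Round(s_3, k_3) = 0x3E
s_5 = Round(s_4, k_4) = 0x24
s_6 = Round(s_5, k_5) = 0x21
s_7 = Round(s_6, k_6) = 0xCE

0xCE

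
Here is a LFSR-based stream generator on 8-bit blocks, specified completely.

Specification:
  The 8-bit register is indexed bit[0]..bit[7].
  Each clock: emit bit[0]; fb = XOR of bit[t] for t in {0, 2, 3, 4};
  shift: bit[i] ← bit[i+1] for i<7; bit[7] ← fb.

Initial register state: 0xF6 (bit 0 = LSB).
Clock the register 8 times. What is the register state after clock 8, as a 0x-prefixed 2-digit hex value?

0xBA

reg_0 = 0xF6
clock 1: out=0, reg = 0x7B
clock 2: out=1, reg = 0xBD
clock 3: out=1, reg = 0x5E
clock 4: out=0, reg = 0xAF
clock 5: out=1, reg = 0xD7
clock 6: out=1, reg = 0xEB
clock 7: out=1, reg = 0x75
clock 8: out=1, reg = 0xBA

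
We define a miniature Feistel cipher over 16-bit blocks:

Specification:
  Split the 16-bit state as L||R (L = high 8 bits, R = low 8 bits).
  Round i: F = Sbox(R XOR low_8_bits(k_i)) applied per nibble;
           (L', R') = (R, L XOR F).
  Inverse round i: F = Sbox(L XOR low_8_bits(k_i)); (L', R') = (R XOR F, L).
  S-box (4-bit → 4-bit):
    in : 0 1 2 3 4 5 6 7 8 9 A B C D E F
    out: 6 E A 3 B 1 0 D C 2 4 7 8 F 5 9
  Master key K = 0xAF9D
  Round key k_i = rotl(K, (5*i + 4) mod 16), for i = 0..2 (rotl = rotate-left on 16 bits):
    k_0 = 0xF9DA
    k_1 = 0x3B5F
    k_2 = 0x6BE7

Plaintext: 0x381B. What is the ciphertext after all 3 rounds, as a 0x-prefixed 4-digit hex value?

0x49F3

s_0 = plaintext = 0x381B
s_1 = Round(s_0, k_0) = 0x1BB6
s_2 = Round(s_1, k_1) = 0xB649
s_3 = Round(s_2, k_2) = 0x49F3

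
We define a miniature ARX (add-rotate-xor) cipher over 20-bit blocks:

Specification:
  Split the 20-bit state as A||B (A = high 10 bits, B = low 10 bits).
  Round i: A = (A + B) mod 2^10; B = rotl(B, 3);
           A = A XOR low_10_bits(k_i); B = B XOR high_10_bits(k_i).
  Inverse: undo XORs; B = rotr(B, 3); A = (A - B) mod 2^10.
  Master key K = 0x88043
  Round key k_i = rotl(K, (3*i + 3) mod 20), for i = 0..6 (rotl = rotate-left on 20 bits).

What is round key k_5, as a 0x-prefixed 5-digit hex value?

K = 0x88043
k_0 = rotl(K, (3*0+3) mod 20) = rotl(K, 3) = 0x4021C
k_1 = rotl(K, (3*1+3) mod 20) = rotl(K, 6) = 0x010E2
k_2 = rotl(K, (3*2+3) mod 20) = rotl(K, 9) = 0x08710
k_3 = rotl(K, (3*3+3) mod 20) = rotl(K, 12) = 0x43880
k_4 = rotl(K, (3*4+3) mod 20) = rotl(K, 15) = 0x1C402
k_5 = rotl(K, (3*5+3) mod 20) = rotl(K, 18) = 0xE2010

0xE2010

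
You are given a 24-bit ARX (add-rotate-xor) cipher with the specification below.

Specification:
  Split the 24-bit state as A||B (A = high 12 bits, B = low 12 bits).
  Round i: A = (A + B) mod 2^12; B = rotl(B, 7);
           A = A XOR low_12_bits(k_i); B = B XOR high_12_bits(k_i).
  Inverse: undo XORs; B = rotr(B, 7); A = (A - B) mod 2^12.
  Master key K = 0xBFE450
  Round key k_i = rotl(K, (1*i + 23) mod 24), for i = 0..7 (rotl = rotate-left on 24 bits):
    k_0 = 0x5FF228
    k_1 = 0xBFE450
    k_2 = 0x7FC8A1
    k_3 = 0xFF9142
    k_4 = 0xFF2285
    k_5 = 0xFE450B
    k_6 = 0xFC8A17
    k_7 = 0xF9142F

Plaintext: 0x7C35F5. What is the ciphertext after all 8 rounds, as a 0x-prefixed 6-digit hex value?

0x461CED

s_0 = plaintext = 0x7C35F5
s_1 = Round(s_0, k_0) = 0xF90F50
s_2 = Round(s_1, k_1) = 0xAB0384
s_3 = Round(s_2, k_2) = 0x6955E0
s_4 = Round(s_3, k_3) = 0xD37FD6
s_5 = Round(s_4, k_4) = 0xF8848C
s_6 = Round(s_5, k_5) = 0x11F9C0
s_7 = Round(s_6, k_6) = 0x0C8F86
s_8 = Round(s_7, k_7) = 0x461CED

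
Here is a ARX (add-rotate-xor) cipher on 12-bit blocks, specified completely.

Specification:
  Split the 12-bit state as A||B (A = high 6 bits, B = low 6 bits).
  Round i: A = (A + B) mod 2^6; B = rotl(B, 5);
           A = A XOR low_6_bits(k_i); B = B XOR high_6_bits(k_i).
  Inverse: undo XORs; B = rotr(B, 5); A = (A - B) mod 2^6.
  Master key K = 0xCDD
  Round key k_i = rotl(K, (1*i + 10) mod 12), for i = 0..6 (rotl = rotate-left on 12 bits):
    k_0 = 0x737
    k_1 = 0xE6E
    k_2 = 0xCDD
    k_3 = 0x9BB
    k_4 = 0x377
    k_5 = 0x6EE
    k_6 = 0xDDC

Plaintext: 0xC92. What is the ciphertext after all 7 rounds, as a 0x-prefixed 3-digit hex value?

s_0 = plaintext = 0xC92
s_1 = Round(s_0, k_0) = 0xCD5
s_2 = Round(s_1, k_1) = 0x993
s_3 = Round(s_2, k_2) = 0x91A
s_4 = Round(s_3, k_3) = 0x16B
s_5 = Round(s_4, k_4) = 0x1F8
s_6 = Round(s_5, k_5) = 0x447
s_7 = Round(s_6, k_6) = 0x114

0x114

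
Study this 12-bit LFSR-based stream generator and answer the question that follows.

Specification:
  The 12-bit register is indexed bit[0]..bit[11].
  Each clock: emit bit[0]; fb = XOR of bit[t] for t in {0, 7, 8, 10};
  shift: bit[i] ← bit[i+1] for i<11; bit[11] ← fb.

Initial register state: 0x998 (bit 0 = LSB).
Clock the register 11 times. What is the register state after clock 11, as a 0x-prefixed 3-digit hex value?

0xF01

reg_0 = 0x998
clock 1: out=0, reg = 0x4CC
clock 2: out=0, reg = 0x266
clock 3: out=0, reg = 0x133
clock 4: out=1, reg = 0x099
clock 5: out=1, reg = 0x04C
clock 6: out=0, reg = 0x026
clock 7: out=0, reg = 0x013
clock 8: out=1, reg = 0x809
clock 9: out=1, reg = 0xC04
clock 10: out=0, reg = 0xE02
clock 11: out=0, reg = 0xF01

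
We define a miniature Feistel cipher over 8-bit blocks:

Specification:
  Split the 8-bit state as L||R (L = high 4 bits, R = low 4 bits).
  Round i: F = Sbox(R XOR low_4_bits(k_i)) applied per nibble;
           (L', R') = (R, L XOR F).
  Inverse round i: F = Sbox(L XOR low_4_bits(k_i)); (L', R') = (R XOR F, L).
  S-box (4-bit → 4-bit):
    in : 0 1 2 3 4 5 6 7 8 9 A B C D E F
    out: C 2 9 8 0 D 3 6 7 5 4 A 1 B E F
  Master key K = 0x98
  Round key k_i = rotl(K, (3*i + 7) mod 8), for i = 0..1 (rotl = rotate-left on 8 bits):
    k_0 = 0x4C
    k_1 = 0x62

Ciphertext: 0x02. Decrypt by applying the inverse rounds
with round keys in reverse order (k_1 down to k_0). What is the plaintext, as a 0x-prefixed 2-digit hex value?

s_0 = ciphertext = 0x02
s_1 = InvRound(s_0, k_1) = 0xB0
s_2 = InvRound(s_1, k_0) = 0x6B

0x6B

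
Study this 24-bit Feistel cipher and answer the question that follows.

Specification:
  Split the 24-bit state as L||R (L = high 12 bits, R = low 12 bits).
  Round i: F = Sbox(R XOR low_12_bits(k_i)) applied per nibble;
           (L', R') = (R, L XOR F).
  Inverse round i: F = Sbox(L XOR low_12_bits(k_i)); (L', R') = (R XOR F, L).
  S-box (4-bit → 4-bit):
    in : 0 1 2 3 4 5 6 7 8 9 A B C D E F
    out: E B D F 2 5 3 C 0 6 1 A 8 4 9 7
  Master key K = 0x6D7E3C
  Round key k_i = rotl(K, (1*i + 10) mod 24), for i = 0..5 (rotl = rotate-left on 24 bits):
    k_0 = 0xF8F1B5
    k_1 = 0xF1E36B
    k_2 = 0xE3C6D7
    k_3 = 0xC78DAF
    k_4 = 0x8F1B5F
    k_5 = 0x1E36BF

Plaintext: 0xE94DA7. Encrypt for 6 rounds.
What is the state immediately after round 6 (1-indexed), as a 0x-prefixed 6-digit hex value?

s_0 = plaintext = 0xE94DA7
s_1 = Round(s_0, k_0) = 0xDA7629
s_2 = Round(s_1, k_1) = 0x62988A
s_3 = Round(s_2, k_2) = 0x88AF7D
s_4 = Round(s_3, k_3) = 0xF7D5C7
s_5 = Round(s_4, k_4) = 0x5C761D
s_6 = Round(s_5, k_5) = 0x61DBDA

0x61DBDA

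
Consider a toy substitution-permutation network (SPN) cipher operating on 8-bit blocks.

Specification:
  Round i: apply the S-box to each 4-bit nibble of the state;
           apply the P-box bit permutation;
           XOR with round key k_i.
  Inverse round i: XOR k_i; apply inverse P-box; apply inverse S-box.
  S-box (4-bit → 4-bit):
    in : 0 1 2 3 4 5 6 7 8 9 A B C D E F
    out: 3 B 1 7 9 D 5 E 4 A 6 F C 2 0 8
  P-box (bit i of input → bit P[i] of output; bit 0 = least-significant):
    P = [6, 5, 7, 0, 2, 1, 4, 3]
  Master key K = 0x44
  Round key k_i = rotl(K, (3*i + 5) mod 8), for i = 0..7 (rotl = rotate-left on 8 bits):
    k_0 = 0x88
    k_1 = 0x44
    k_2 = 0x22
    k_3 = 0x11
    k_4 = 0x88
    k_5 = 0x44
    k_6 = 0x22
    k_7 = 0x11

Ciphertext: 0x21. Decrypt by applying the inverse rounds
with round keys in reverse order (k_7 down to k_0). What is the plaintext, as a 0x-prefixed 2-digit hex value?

0x1A

s_0 = ciphertext = 0x21
s_1 = InvRound(s_0, k_7) = 0x8D
s_2 = InvRound(s_1, k_6) = 0x17
s_3 = InvRound(s_2, k_5) = 0xA4
s_4 = InvRound(s_3, k_4) = 0x4D
s_5 = InvRound(s_4, k_3) = 0x52
s_6 = InvRound(s_5, k_2) = 0x80
s_7 = InvRound(s_6, k_1) = 0x26
s_8 = InvRound(s_7, k_0) = 0x1A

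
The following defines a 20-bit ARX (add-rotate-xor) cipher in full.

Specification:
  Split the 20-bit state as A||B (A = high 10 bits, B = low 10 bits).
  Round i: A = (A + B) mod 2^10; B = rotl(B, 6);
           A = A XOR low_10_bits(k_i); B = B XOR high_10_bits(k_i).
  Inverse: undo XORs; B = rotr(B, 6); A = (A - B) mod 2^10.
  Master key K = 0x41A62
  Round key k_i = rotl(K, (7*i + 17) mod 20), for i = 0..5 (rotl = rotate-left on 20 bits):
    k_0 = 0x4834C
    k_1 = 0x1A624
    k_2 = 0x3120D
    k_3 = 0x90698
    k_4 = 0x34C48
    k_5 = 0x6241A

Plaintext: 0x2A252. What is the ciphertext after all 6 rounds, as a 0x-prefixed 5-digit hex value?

s_0 = plaintext = 0x2A252
s_1 = Round(s_0, k_0) = 0x6D985
s_2 = Round(s_1, k_1) = 0x47D31
s_3 = Round(s_2, k_2) = 0x17497
s_4 = Round(s_3, k_3) = 0x9B388
s_5 = Round(s_4, k_4) = 0x6F2EB
s_6 = Round(s_5, k_5) = 0x2F767

0x2F767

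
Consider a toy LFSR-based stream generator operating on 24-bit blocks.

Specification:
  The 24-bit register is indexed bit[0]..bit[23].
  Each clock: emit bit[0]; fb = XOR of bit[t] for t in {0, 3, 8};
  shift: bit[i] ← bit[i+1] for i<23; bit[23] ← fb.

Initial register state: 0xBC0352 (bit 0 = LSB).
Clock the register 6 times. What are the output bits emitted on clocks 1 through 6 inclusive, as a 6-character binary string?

010010

reg_0 = 0xBC0352
clock 1: out=0, reg = 0xDE01A9
clock 2: out=1, reg = 0xEF00D4
clock 3: out=0, reg = 0x77806A
clock 4: out=0, reg = 0xBBC035
clock 5: out=1, reg = 0xDDE01A
clock 6: out=0, reg = 0xEEF00D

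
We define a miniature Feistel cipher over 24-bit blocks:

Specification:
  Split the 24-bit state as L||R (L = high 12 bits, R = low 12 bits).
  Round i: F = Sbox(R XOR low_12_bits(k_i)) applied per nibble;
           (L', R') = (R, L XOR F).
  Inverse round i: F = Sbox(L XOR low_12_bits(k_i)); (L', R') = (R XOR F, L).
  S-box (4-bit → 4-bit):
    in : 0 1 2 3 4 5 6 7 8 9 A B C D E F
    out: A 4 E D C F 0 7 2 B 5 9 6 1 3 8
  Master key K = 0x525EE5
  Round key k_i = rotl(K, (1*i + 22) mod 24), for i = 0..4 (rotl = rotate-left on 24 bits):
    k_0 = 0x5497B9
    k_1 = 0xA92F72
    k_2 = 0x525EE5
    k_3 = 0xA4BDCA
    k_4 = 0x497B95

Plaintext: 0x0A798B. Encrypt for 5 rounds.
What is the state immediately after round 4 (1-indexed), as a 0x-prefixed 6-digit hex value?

0x71EA3E

s_0 = plaintext = 0x0A798B
s_1 = Round(s_0, k_0) = 0x98B379
s_2 = Round(s_1, k_1) = 0x379F22
s_3 = Round(s_2, k_2) = 0xF2271E
s_4 = Round(s_3, k_3) = 0x71EA3E
s_5 = Round(s_4, k_4) = 0xA3E347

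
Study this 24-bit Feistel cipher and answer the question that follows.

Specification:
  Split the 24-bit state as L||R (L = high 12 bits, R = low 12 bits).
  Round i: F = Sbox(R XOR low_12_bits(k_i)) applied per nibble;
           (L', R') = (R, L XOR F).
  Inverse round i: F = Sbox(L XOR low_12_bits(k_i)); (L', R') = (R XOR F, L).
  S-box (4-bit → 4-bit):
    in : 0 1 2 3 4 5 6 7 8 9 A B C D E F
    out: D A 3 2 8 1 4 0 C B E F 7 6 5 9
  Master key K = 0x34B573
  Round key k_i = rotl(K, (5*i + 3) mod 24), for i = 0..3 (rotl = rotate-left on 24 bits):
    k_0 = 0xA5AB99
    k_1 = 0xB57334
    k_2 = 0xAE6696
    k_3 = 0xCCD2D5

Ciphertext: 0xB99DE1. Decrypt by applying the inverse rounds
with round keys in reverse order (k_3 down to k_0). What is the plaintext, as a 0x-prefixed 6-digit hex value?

0x16774B

s_0 = ciphertext = 0xB99DE1
s_1 = InvRound(s_0, k_3) = 0x666B99
s_2 = InvRound(s_1, k_2) = 0x604666
s_3 = InvRound(s_2, k_1) = 0x74B604
s_4 = InvRound(s_3, k_0) = 0x16774B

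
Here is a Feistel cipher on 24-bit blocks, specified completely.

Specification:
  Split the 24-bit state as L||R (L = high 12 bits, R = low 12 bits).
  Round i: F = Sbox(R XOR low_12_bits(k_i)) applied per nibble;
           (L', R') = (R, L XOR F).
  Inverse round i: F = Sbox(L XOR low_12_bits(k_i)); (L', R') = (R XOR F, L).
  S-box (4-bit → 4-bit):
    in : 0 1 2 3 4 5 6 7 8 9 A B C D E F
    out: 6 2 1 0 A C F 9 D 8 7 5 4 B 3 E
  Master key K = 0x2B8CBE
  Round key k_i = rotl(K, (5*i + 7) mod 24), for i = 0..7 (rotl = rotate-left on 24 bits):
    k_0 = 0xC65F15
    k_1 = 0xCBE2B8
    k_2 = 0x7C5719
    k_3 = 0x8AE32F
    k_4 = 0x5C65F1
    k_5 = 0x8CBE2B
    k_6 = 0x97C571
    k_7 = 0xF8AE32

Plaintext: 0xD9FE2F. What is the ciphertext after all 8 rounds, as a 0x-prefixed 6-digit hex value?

s_0 = plaintext = 0xD9FE2F
s_1 = Round(s_0, k_0) = 0xE2FF98
s_2 = Round(s_1, k_1) = 0xF98539
s_3 = Round(s_2, k_2) = 0x539E8E
s_4 = Round(s_3, k_3) = 0xE8EE4B
s_5 = Round(s_4, k_4) = 0xE4BBD9
s_6 = Round(s_5, k_5) = 0xBD92AA
s_7 = Round(s_6, k_6) = 0x2AA26C
s_8 = Round(s_7, k_7) = 0x26C669

0x26C669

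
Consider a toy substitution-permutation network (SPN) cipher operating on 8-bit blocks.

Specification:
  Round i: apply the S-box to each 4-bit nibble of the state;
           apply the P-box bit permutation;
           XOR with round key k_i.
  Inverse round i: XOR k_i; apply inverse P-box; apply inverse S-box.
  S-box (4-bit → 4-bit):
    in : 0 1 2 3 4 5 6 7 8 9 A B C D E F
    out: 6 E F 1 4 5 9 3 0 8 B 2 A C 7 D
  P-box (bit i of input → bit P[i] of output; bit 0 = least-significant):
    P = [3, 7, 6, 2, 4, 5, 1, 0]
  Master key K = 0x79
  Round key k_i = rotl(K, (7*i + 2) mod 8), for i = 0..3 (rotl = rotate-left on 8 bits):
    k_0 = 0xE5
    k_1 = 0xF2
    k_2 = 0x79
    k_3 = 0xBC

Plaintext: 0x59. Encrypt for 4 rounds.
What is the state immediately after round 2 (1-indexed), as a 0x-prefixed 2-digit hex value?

s_0 = plaintext = 0x59
s_1 = Round(s_0, k_0) = 0xF3
s_2 = Round(s_1, k_1) = 0xE9
s_3 = Round(s_2, k_2) = 0x4F
s_4 = Round(s_3, k_3) = 0xF2

0xE9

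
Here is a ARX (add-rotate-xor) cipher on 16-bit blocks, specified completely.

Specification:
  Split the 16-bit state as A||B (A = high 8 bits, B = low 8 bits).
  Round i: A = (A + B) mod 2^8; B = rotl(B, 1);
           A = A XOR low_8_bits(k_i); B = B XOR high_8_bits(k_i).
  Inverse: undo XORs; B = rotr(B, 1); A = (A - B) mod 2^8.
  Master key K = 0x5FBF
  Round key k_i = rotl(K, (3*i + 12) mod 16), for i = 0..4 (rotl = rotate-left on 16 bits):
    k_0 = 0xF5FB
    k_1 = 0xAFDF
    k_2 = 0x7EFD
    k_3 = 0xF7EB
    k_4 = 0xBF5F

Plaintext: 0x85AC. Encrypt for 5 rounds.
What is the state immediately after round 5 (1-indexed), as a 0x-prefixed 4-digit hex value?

0xB11E

s_0 = plaintext = 0x85AC
s_1 = Round(s_0, k_0) = 0xCAAC
s_2 = Round(s_1, k_1) = 0xA9F6
s_3 = Round(s_2, k_2) = 0x6293
s_4 = Round(s_3, k_3) = 0x1ED0
s_5 = Round(s_4, k_4) = 0xB11E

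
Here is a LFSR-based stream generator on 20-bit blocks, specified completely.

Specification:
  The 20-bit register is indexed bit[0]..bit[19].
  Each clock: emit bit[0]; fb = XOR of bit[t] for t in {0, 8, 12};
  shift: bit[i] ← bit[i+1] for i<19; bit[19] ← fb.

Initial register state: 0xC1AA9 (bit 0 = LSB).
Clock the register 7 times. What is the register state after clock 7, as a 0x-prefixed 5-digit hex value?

reg_0 = 0xC1AA9
clock 1: out=1, reg = 0x60D54
clock 2: out=0, reg = 0xB06AA
clock 3: out=0, reg = 0x58355
clock 4: out=1, reg = 0x2C1AA
clock 5: out=0, reg = 0x960D5
clock 6: out=1, reg = 0xCB06A
clock 7: out=0, reg = 0xE5835

0xE5835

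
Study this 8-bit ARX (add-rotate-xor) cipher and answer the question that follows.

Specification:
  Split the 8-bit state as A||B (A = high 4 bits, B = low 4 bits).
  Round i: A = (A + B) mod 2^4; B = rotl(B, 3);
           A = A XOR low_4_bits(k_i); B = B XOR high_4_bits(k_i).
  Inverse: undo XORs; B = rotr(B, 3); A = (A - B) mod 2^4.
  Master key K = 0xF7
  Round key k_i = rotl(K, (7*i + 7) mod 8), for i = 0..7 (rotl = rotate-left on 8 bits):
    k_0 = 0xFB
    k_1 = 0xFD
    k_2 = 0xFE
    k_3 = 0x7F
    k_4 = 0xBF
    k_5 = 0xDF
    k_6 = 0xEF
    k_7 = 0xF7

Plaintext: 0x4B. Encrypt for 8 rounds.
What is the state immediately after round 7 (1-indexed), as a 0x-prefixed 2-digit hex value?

s_0 = plaintext = 0x4B
s_1 = Round(s_0, k_0) = 0x42
s_2 = Round(s_1, k_1) = 0xBE
s_3 = Round(s_2, k_2) = 0x78
s_4 = Round(s_3, k_3) = 0x03
s_5 = Round(s_4, k_4) = 0xC2
s_6 = Round(s_5, k_5) = 0x1C
s_7 = Round(s_6, k_6) = 0x28
s_8 = Round(s_7, k_7) = 0xDB

0x28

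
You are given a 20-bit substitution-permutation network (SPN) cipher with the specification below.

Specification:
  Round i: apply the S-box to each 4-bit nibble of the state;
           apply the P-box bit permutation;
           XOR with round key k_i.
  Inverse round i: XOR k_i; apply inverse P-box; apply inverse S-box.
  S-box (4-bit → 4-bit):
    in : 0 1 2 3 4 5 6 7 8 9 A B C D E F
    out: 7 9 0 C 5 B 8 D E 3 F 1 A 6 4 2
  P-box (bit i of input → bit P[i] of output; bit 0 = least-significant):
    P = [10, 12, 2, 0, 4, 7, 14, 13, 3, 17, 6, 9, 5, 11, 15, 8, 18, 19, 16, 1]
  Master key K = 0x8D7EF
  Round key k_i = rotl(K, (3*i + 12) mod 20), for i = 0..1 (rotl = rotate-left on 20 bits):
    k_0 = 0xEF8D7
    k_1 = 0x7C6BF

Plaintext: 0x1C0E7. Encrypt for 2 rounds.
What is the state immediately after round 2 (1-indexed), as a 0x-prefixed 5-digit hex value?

0xCD400

s_0 = plaintext = 0x1C0E7
s_1 = Round(s_0, k_0) = 0x8B598
s_2 = Round(s_1, k_1) = 0xCD400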